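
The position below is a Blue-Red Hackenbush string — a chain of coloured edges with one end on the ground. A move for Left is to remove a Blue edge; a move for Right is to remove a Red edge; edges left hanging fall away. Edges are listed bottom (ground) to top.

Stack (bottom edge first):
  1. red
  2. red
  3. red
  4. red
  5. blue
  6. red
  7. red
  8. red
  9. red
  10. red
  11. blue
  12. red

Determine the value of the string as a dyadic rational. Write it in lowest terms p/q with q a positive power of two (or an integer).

edge 1 of 12 (red): { none | 0 } so -1
edge 2 of 12 (red): { none | -1; 0 } so -2
edge 3 of 12 (red): { none | -2; -1; 0 } so -3
edge 4 of 12 (red): { none | -3; -2; -1; 0 } so -4
edge 5 of 12 (blue): { -4 | -3; -2; -1; 0 } so -7/2
edge 6 of 12 (red): { -4 | -7/2; -3; -2; -1; 0 } so -15/4
edge 7 of 12 (red): { -4 | -15/4; -7/2; -3; -2; -1; 0 } so -31/8
edge 8 of 12 (red): { -4 | -31/8; -15/4; -7/2; -3; -2; -1; 0 } so -63/16
edge 9 of 12 (red): { -4 | -63/16; -31/8; -15/4; -7/2; -3; -2; -1; 0 } so -127/32
edge 10 of 12 (red): { -4 | -127/32; -63/16; -31/8; -15/4; -7/2; -3; -2; -1; 0 } so -255/64
edge 11 of 12 (blue): { -4; -255/64 | -127/32; -63/16; -31/8; -15/4; -7/2; -3; -2; -1; 0 } so -509/128
edge 12 of 12 (red): { -4; -255/64 | -509/128; -127/32; -63/16; -31/8; -15/4; -7/2; -3; -2; -1; 0 } so -1019/256

-1019/256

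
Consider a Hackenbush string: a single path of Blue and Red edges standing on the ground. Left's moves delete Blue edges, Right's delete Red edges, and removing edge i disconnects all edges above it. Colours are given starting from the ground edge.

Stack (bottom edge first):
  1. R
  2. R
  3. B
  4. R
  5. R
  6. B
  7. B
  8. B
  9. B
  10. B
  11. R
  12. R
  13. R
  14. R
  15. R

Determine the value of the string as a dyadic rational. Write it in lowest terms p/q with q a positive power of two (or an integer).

-14399/8192

Build v(s[:k]) for k = 1..15, string s = R R B R R B B B B B R R R R R.
step 1: add R to get R; options L={  } R={ 0 } → -1
step 2: add R to get RR; options L={  } R={ -1 0 } → -2
step 3: add B to get RRB; options L={ -2 } R={ -1 0 } → -3/2
step 4: add R to get RRBR; options L={ -2 } R={ -3/2 -1 0 } → -7/4
step 5: add R to get RRBRR; options L={ -2 } R={ -7/4 -3/2 -1 0 } → -15/8
step 6: add B to get RRBRRB; options L={ -2 -15/8 } R={ -7/4 -3/2 -1 0 } → -29/16
step 7: add B to get RRBRRBB; options L={ -2 -15/8 -29/16 } R={ -7/4 -3/2 -1 0 } → -57/32
step 8: add B to get RRBRRBBB; options L={ -2 -15/8 -29/16 -57/32 } R={ -7/4 -3/2 -1 0 } → -113/64
step 9: add B to get RRBRRBBBB; options L={ -2 -15/8 -29/16 -57/32 -113/64 } R={ -7/4 -3/2 -1 0 } → -225/128
step 10: add B to get RRBRRBBBBB; options L={ -2 -15/8 -29/16 -57/32 -113/64 -225/128 } R={ -7/4 -3/2 -1 0 } → -449/256
step 11: add R to get RRBRRBBBBBR; options L={ -2 -15/8 -29/16 -57/32 -113/64 -225/128 } R={ -449/256 -7/4 -3/2 -1 0 } → -899/512
step 12: add R to get RRBRRBBBBBRR; options L={ -2 -15/8 -29/16 -57/32 -113/64 -225/128 } R={ -899/512 -449/256 -7/4 -3/2 -1 0 } → -1799/1024
step 13: add R to get RRBRRBBBBBRRR; options L={ -2 -15/8 -29/16 -57/32 -113/64 -225/128 } R={ -1799/1024 -899/512 -449/256 -7/4 -3/2 -1 0 } → -3599/2048
step 14: add R to get RRBRRBBBBBRRRR; options L={ -2 -15/8 -29/16 -57/32 -113/64 -225/128 } R={ -3599/2048 -1799/1024 -899/512 -449/256 -7/4 -3/2 -1 0 } → -7199/4096
step 15: add R to get RRBRRBBBBBRRRRR; options L={ -2 -15/8 -29/16 -57/32 -113/64 -225/128 } R={ -7199/4096 -3599/2048 -1799/1024 -899/512 -449/256 -7/4 -3/2 -1 0 } → -14399/8192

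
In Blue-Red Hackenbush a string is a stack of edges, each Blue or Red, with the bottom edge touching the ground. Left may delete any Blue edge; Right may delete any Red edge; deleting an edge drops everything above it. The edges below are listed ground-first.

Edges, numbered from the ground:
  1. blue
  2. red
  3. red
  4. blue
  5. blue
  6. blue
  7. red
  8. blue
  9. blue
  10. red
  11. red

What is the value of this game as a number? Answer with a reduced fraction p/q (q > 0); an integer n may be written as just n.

473/1024

step 1: add blue to get b; options L={ 0 } R={ · } — 1
step 2: add red to get br; options L={ 0 } R={ 1 } — 1/2
step 3: add red to get brr; options L={ 0 } R={ 1/2,1 } — 1/4
step 4: add blue to get brrb; options L={ 0,1/4 } R={ 1/2,1 } — 3/8
step 5: add blue to get brrbb; options L={ 0,1/4,3/8 } R={ 1/2,1 } — 7/16
step 6: add blue to get brrbbb; options L={ 0,1/4,3/8,7/16 } R={ 1/2,1 } — 15/32
step 7: add red to get brrbbbr; options L={ 0,1/4,3/8,7/16 } R={ 15/32,1/2,1 } — 29/64
step 8: add blue to get brrbbbrb; options L={ 0,1/4,3/8,7/16,29/64 } R={ 15/32,1/2,1 } — 59/128
step 9: add blue to get brrbbbrbb; options L={ 0,1/4,3/8,7/16,29/64,59/128 } R={ 15/32,1/2,1 } — 119/256
step 10: add red to get brrbbbrbbr; options L={ 0,1/4,3/8,7/16,29/64,59/128 } R={ 119/256,15/32,1/2,1 } — 237/512
step 11: add red to get brrbbbrbbrr; options L={ 0,1/4,3/8,7/16,29/64,59/128 } R={ 237/512,119/256,15/32,1/2,1 } — 473/1024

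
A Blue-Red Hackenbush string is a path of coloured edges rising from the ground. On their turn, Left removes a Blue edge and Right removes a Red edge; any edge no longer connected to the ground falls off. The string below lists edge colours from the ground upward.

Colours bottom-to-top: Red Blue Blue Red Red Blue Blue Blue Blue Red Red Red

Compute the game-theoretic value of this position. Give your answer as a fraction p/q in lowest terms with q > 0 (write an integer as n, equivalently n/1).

Build value(s[:k]) for k = 1..12, string s = Red Blue Blue Red Red Blue Blue Blue Blue Red Red Red.
step 1: add Red to get R; options L={  } R={ 0 } so -1
step 2: add Blue to get RB; options L={ -1 } R={ 0 } so -1/2
step 3: add Blue to get RBB; options L={ -1 -1/2 } R={ 0 } so -1/4
step 4: add Red to get RBBR; options L={ -1 -1/2 } R={ -1/4 0 } so -3/8
step 5: add Red to get RBBRR; options L={ -1 -1/2 } R={ -3/8 -1/4 0 } so -7/16
step 6: add Blue to get RBBRRB; options L={ -1 -1/2 -7/16 } R={ -3/8 -1/4 0 } so -13/32
step 7: add Blue to get RBBRRBB; options L={ -1 -1/2 -7/16 -13/32 } R={ -3/8 -1/4 0 } so -25/64
step 8: add Blue to get RBBRRBBB; options L={ -1 -1/2 -7/16 -13/32 -25/64 } R={ -3/8 -1/4 0 } so -49/128
step 9: add Blue to get RBBRRBBBB; options L={ -1 -1/2 -7/16 -13/32 -25/64 -49/128 } R={ -3/8 -1/4 0 } so -97/256
step 10: add Red to get RBBRRBBBBR; options L={ -1 -1/2 -7/16 -13/32 -25/64 -49/128 } R={ -97/256 -3/8 -1/4 0 } so -195/512
step 11: add Red to get RBBRRBBBBRR; options L={ -1 -1/2 -7/16 -13/32 -25/64 -49/128 } R={ -195/512 -97/256 -3/8 -1/4 0 } so -391/1024
step 12: add Red to get RBBRRBBBBRRR; options L={ -1 -1/2 -7/16 -13/32 -25/64 -49/128 } R={ -391/1024 -195/512 -97/256 -3/8 -1/4 0 } so -783/2048

-783/2048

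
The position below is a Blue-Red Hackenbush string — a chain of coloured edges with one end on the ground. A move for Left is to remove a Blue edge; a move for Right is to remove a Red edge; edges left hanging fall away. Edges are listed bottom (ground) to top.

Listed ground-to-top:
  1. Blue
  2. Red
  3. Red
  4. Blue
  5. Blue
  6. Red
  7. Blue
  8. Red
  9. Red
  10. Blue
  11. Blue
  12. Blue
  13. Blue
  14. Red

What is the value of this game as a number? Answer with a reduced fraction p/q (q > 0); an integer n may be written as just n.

3389/8192

step 1: add Blue to get B; options L={ 0 } R={ — } so 1
step 2: add Red to get BR; options L={ 0 } R={ 1 } so 1/2
step 3: add Red to get BRR; options L={ 0 } R={ 1/2, 1 } so 1/4
step 4: add Blue to get BRRB; options L={ 0, 1/4 } R={ 1/2, 1 } so 3/8
step 5: add Blue to get BRRBB; options L={ 0, 1/4, 3/8 } R={ 1/2, 1 } so 7/16
step 6: add Red to get BRRBBR; options L={ 0, 1/4, 3/8 } R={ 7/16, 1/2, 1 } so 13/32
step 7: add Blue to get BRRBBRB; options L={ 0, 1/4, 3/8, 13/32 } R={ 7/16, 1/2, 1 } so 27/64
step 8: add Red to get BRRBBRBR; options L={ 0, 1/4, 3/8, 13/32 } R={ 27/64, 7/16, 1/2, 1 } so 53/128
step 9: add Red to get BRRBBRBRR; options L={ 0, 1/4, 3/8, 13/32 } R={ 53/128, 27/64, 7/16, 1/2, 1 } so 105/256
step 10: add Blue to get BRRBBRBRRB; options L={ 0, 1/4, 3/8, 13/32, 105/256 } R={ 53/128, 27/64, 7/16, 1/2, 1 } so 211/512
step 11: add Blue to get BRRBBRBRRBB; options L={ 0, 1/4, 3/8, 13/32, 105/256, 211/512 } R={ 53/128, 27/64, 7/16, 1/2, 1 } so 423/1024
step 12: add Blue to get BRRBBRBRRBBB; options L={ 0, 1/4, 3/8, 13/32, 105/256, 211/512, 423/1024 } R={ 53/128, 27/64, 7/16, 1/2, 1 } so 847/2048
step 13: add Blue to get BRRBBRBRRBBBB; options L={ 0, 1/4, 3/8, 13/32, 105/256, 211/512, 423/1024, 847/2048 } R={ 53/128, 27/64, 7/16, 1/2, 1 } so 1695/4096
step 14: add Red to get BRRBBRBRRBBBBR; options L={ 0, 1/4, 3/8, 13/32, 105/256, 211/512, 423/1024, 847/2048 } R={ 1695/4096, 53/128, 27/64, 7/16, 1/2, 1 } so 3389/8192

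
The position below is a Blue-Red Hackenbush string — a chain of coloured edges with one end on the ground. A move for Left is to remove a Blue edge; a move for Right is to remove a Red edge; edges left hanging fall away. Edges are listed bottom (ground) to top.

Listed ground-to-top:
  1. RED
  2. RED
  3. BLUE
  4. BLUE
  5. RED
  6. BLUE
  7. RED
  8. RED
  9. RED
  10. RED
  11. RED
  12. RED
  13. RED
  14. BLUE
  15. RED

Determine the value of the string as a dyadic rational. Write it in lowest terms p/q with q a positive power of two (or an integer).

Recurse on prefixes of the 15-edge string RED RED BLUE BLUE RED BLUE RED RED RED RED RED RED RED BLUE RED:
step 1: add RED to get R; options L={ none } R={ 0 } so -1
step 2: add RED to get RR; options L={ none } R={ -1; 0 } so -2
step 3: add BLUE to get RRB; options L={ -2 } R={ -1; 0 } so -3/2
step 4: add BLUE to get RRBB; options L={ -2; -3/2 } R={ -1; 0 } so -5/4
step 5: add RED to get RRBBR; options L={ -2; -3/2 } R={ -5/4; -1; 0 } so -11/8
step 6: add BLUE to get RRBBRB; options L={ -2; -3/2; -11/8 } R={ -5/4; -1; 0 } so -21/16
step 7: add RED to get RRBBRBR; options L={ -2; -3/2; -11/8 } R={ -21/16; -5/4; -1; 0 } so -43/32
step 8: add RED to get RRBBRBRR; options L={ -2; -3/2; -11/8 } R={ -43/32; -21/16; -5/4; -1; 0 } so -87/64
step 9: add RED to get RRBBRBRRR; options L={ -2; -3/2; -11/8 } R={ -87/64; -43/32; -21/16; -5/4; -1; 0 } so -175/128
step 10: add RED to get RRBBRBRRRR; options L={ -2; -3/2; -11/8 } R={ -175/128; -87/64; -43/32; -21/16; -5/4; -1; 0 } so -351/256
step 11: add RED to get RRBBRBRRRRR; options L={ -2; -3/2; -11/8 } R={ -351/256; -175/128; -87/64; -43/32; -21/16; -5/4; -1; 0 } so -703/512
step 12: add RED to get RRBBRBRRRRRR; options L={ -2; -3/2; -11/8 } R={ -703/512; -351/256; -175/128; -87/64; -43/32; -21/16; -5/4; -1; 0 } so -1407/1024
step 13: add RED to get RRBBRBRRRRRRR; options L={ -2; -3/2; -11/8 } R={ -1407/1024; -703/512; -351/256; -175/128; -87/64; -43/32; -21/16; -5/4; -1; 0 } so -2815/2048
step 14: add BLUE to get RRBBRBRRRRRRRB; options L={ -2; -3/2; -11/8; -2815/2048 } R={ -1407/1024; -703/512; -351/256; -175/128; -87/64; -43/32; -21/16; -5/4; -1; 0 } so -5629/4096
step 15: add RED to get RRBBRBRRRRRRRBR; options L={ -2; -3/2; -11/8; -2815/2048 } R={ -5629/4096; -1407/1024; -703/512; -351/256; -175/128; -87/64; -43/32; -21/16; -5/4; -1; 0 } so -11259/8192

-11259/8192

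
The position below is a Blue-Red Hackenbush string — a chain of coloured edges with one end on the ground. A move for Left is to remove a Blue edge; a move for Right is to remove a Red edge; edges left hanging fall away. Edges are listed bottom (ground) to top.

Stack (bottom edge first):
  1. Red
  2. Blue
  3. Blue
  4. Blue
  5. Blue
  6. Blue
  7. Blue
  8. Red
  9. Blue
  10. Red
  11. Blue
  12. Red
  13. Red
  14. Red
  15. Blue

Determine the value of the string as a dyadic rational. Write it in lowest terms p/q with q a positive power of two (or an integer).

-349/16384

Recurse on prefixes of the 15-edge string Red Blue Blue Blue Blue Blue Blue Red Blue Red Blue Red Red Red Blue:
value_1 [R]  L=[∅]  R=[0]  = -1
value_2 [RB]  L=[-1]  R=[0]  = -1/2
value_3 [RBB]  L=[-1; -1/2]  R=[0]  = -1/4
value_4 [RBBB]  L=[-1; -1/2; -1/4]  R=[0]  = -1/8
value_5 [RBBBB]  L=[-1; -1/2; -1/4; -1/8]  R=[0]  = -1/16
value_6 [RBBBBB]  L=[-1; -1/2; -1/4; -1/8; -1/16]  R=[0]  = -1/32
value_7 [RBBBBBB]  L=[-1; -1/2; -1/4; -1/8; -1/16; -1/32]  R=[0]  = -1/64
value_8 [RBBBBBBR]  L=[-1; -1/2; -1/4; -1/8; -1/16; -1/32]  R=[-1/64; 0]  = -3/128
value_9 [RBBBBBBRB]  L=[-1; -1/2; -1/4; -1/8; -1/16; -1/32; -3/128]  R=[-1/64; 0]  = -5/256
value_10 [RBBBBBBRBR]  L=[-1; -1/2; -1/4; -1/8; -1/16; -1/32; -3/128]  R=[-5/256; -1/64; 0]  = -11/512
value_11 [RBBBBBBRBRB]  L=[-1; -1/2; -1/4; -1/8; -1/16; -1/32; -3/128; -11/512]  R=[-5/256; -1/64; 0]  = -21/1024
value_12 [RBBBBBBRBRBR]  L=[-1; -1/2; -1/4; -1/8; -1/16; -1/32; -3/128; -11/512]  R=[-21/1024; -5/256; -1/64; 0]  = -43/2048
value_13 [RBBBBBBRBRBRR]  L=[-1; -1/2; -1/4; -1/8; -1/16; -1/32; -3/128; -11/512]  R=[-43/2048; -21/1024; -5/256; -1/64; 0]  = -87/4096
value_14 [RBBBBBBRBRBRRR]  L=[-1; -1/2; -1/4; -1/8; -1/16; -1/32; -3/128; -11/512]  R=[-87/4096; -43/2048; -21/1024; -5/256; -1/64; 0]  = -175/8192
value_15 [RBBBBBBRBRBRRRB]  L=[-1; -1/2; -1/4; -1/8; -1/16; -1/32; -3/128; -11/512; -175/8192]  R=[-87/4096; -43/2048; -21/1024; -5/256; -1/64; 0]  = -349/16384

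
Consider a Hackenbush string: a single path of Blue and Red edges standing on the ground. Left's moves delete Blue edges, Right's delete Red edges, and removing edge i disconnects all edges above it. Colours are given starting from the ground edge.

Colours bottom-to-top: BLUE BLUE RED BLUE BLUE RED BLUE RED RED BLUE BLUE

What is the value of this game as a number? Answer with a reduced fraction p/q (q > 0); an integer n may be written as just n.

Prefix values for BLUE BLUE RED BLUE BLUE RED BLUE RED RED BLUE BLUE via {L|R} + simplicity:
g_1 [B]  L=[0]  R=[none]  = 1
g_2 [BB]  L=[0 1]  R=[none]  = 2
g_3 [BBR]  L=[0 1]  R=[2]  = 3/2
g_4 [BBRB]  L=[0 1 3/2]  R=[2]  = 7/4
g_5 [BBRBB]  L=[0 1 3/2 7/4]  R=[2]  = 15/8
g_6 [BBRBBR]  L=[0 1 3/2 7/4]  R=[15/8 2]  = 29/16
g_7 [BBRBBRB]  L=[0 1 3/2 7/4 29/16]  R=[15/8 2]  = 59/32
g_8 [BBRBBRBR]  L=[0 1 3/2 7/4 29/16]  R=[59/32 15/8 2]  = 117/64
g_9 [BBRBBRBRR]  L=[0 1 3/2 7/4 29/16]  R=[117/64 59/32 15/8 2]  = 233/128
g_10 [BBRBBRBRRB]  L=[0 1 3/2 7/4 29/16 233/128]  R=[117/64 59/32 15/8 2]  = 467/256
g_11 [BBRBBRBRRBB]  L=[0 1 3/2 7/4 29/16 233/128 467/256]  R=[117/64 59/32 15/8 2]  = 935/512

935/512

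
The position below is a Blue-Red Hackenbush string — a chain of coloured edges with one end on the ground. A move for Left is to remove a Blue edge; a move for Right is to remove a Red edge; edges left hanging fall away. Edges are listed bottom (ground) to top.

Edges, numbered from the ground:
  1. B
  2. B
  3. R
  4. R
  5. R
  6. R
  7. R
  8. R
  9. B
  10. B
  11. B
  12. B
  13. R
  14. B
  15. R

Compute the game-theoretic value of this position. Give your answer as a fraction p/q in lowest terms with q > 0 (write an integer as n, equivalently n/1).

8437/8192

val(B) = { 0 | (no moves) } — 1
val(BB) = { 0,1 | (no moves) } — 2
val(BBR) = { 0,1 | 2 } — 3/2
val(BBRR) = { 0,1 | 3/2,2 } — 5/4
val(BBRRR) = { 0,1 | 5/4,3/2,2 } — 9/8
val(BBRRRR) = { 0,1 | 9/8,5/4,3/2,2 } — 17/16
val(BBRRRRR) = { 0,1 | 17/16,9/8,5/4,3/2,2 } — 33/32
val(BBRRRRRR) = { 0,1 | 33/32,17/16,9/8,5/4,3/2,2 } — 65/64
val(BBRRRRRRB) = { 0,1,65/64 | 33/32,17/16,9/8,5/4,3/2,2 } — 131/128
val(BBRRRRRRBB) = { 0,1,65/64,131/128 | 33/32,17/16,9/8,5/4,3/2,2 } — 263/256
val(BBRRRRRRBBB) = { 0,1,65/64,131/128,263/256 | 33/32,17/16,9/8,5/4,3/2,2 } — 527/512
val(BBRRRRRRBBBB) = { 0,1,65/64,131/128,263/256,527/512 | 33/32,17/16,9/8,5/4,3/2,2 } — 1055/1024
val(BBRRRRRRBBBBR) = { 0,1,65/64,131/128,263/256,527/512 | 1055/1024,33/32,17/16,9/8,5/4,3/2,2 } — 2109/2048
val(BBRRRRRRBBBBRB) = { 0,1,65/64,131/128,263/256,527/512,2109/2048 | 1055/1024,33/32,17/16,9/8,5/4,3/2,2 } — 4219/4096
val(BBRRRRRRBBBBRBR) = { 0,1,65/64,131/128,263/256,527/512,2109/2048 | 4219/4096,1055/1024,33/32,17/16,9/8,5/4,3/2,2 } — 8437/8192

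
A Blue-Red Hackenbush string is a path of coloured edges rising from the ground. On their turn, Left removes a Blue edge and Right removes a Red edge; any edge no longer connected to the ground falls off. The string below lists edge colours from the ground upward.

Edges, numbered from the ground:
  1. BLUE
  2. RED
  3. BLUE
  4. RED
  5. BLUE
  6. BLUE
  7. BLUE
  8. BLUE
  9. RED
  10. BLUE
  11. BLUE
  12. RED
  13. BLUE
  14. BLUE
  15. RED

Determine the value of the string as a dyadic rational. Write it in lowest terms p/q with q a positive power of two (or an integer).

12141/16384

edge 1 of 15 (BLUE): { 0 | ∅ } = 1
edge 2 of 15 (RED): { 0 | 1 } = 1/2
edge 3 of 15 (BLUE): { 0 1/2 | 1 } = 3/4
edge 4 of 15 (RED): { 0 1/2 | 3/4 1 } = 5/8
edge 5 of 15 (BLUE): { 0 1/2 5/8 | 3/4 1 } = 11/16
edge 6 of 15 (BLUE): { 0 1/2 5/8 11/16 | 3/4 1 } = 23/32
edge 7 of 15 (BLUE): { 0 1/2 5/8 11/16 23/32 | 3/4 1 } = 47/64
edge 8 of 15 (BLUE): { 0 1/2 5/8 11/16 23/32 47/64 | 3/4 1 } = 95/128
edge 9 of 15 (RED): { 0 1/2 5/8 11/16 23/32 47/64 | 95/128 3/4 1 } = 189/256
edge 10 of 15 (BLUE): { 0 1/2 5/8 11/16 23/32 47/64 189/256 | 95/128 3/4 1 } = 379/512
edge 11 of 15 (BLUE): { 0 1/2 5/8 11/16 23/32 47/64 189/256 379/512 | 95/128 3/4 1 } = 759/1024
edge 12 of 15 (RED): { 0 1/2 5/8 11/16 23/32 47/64 189/256 379/512 | 759/1024 95/128 3/4 1 } = 1517/2048
edge 13 of 15 (BLUE): { 0 1/2 5/8 11/16 23/32 47/64 189/256 379/512 1517/2048 | 759/1024 95/128 3/4 1 } = 3035/4096
edge 14 of 15 (BLUE): { 0 1/2 5/8 11/16 23/32 47/64 189/256 379/512 1517/2048 3035/4096 | 759/1024 95/128 3/4 1 } = 6071/8192
edge 15 of 15 (RED): { 0 1/2 5/8 11/16 23/32 47/64 189/256 379/512 1517/2048 3035/4096 | 6071/8192 759/1024 95/128 3/4 1 } = 12141/16384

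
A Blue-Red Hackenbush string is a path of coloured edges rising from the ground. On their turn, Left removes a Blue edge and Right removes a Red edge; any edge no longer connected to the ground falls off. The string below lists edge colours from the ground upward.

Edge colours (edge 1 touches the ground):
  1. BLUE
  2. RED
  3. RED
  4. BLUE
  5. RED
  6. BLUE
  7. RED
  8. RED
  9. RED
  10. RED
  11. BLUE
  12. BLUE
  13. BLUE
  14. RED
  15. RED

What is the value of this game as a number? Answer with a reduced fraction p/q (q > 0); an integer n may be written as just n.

5177/16384

Build value(s[:k]) for k = 1..15, string s = BLUE RED RED BLUE RED BLUE RED RED RED RED BLUE BLUE BLUE RED RED.
value_1 [B]  L=[0]  R=[—]  ⇒ 1
value_2 [BR]  L=[0]  R=[1]  ⇒ 1/2
value_3 [BRR]  L=[0]  R=[1/2; 1]  ⇒ 1/4
value_4 [BRRB]  L=[0; 1/4]  R=[1/2; 1]  ⇒ 3/8
value_5 [BRRBR]  L=[0; 1/4]  R=[3/8; 1/2; 1]  ⇒ 5/16
value_6 [BRRBRB]  L=[0; 1/4; 5/16]  R=[3/8; 1/2; 1]  ⇒ 11/32
value_7 [BRRBRBR]  L=[0; 1/4; 5/16]  R=[11/32; 3/8; 1/2; 1]  ⇒ 21/64
value_8 [BRRBRBRR]  L=[0; 1/4; 5/16]  R=[21/64; 11/32; 3/8; 1/2; 1]  ⇒ 41/128
value_9 [BRRBRBRRR]  L=[0; 1/4; 5/16]  R=[41/128; 21/64; 11/32; 3/8; 1/2; 1]  ⇒ 81/256
value_10 [BRRBRBRRRR]  L=[0; 1/4; 5/16]  R=[81/256; 41/128; 21/64; 11/32; 3/8; 1/2; 1]  ⇒ 161/512
value_11 [BRRBRBRRRRB]  L=[0; 1/4; 5/16; 161/512]  R=[81/256; 41/128; 21/64; 11/32; 3/8; 1/2; 1]  ⇒ 323/1024
value_12 [BRRBRBRRRRBB]  L=[0; 1/4; 5/16; 161/512; 323/1024]  R=[81/256; 41/128; 21/64; 11/32; 3/8; 1/2; 1]  ⇒ 647/2048
value_13 [BRRBRBRRRRBBB]  L=[0; 1/4; 5/16; 161/512; 323/1024; 647/2048]  R=[81/256; 41/128; 21/64; 11/32; 3/8; 1/2; 1]  ⇒ 1295/4096
value_14 [BRRBRBRRRRBBBR]  L=[0; 1/4; 5/16; 161/512; 323/1024; 647/2048]  R=[1295/4096; 81/256; 41/128; 21/64; 11/32; 3/8; 1/2; 1]  ⇒ 2589/8192
value_15 [BRRBRBRRRRBBBRR]  L=[0; 1/4; 5/16; 161/512; 323/1024; 647/2048]  R=[2589/8192; 1295/4096; 81/256; 41/128; 21/64; 11/32; 3/8; 1/2; 1]  ⇒ 5177/16384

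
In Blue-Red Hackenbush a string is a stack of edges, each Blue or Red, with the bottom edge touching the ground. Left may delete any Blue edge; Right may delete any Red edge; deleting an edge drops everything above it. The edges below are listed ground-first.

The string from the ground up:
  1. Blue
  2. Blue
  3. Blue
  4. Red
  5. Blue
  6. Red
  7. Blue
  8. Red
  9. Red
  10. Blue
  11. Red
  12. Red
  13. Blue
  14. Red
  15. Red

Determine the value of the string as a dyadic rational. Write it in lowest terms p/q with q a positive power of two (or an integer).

10825/4096

step 1: add Blue to get B; options L={ 0 } R={ · } ⇒ 1
step 2: add Blue to get BB; options L={ 0, 1 } R={ · } ⇒ 2
step 3: add Blue to get BBB; options L={ 0, 1, 2 } R={ · } ⇒ 3
step 4: add Red to get BBBR; options L={ 0, 1, 2 } R={ 3 } ⇒ 5/2
step 5: add Blue to get BBBRB; options L={ 0, 1, 2, 5/2 } R={ 3 } ⇒ 11/4
step 6: add Red to get BBBRBR; options L={ 0, 1, 2, 5/2 } R={ 11/4, 3 } ⇒ 21/8
step 7: add Blue to get BBBRBRB; options L={ 0, 1, 2, 5/2, 21/8 } R={ 11/4, 3 } ⇒ 43/16
step 8: add Red to get BBBRBRBR; options L={ 0, 1, 2, 5/2, 21/8 } R={ 43/16, 11/4, 3 } ⇒ 85/32
step 9: add Red to get BBBRBRBRR; options L={ 0, 1, 2, 5/2, 21/8 } R={ 85/32, 43/16, 11/4, 3 } ⇒ 169/64
step 10: add Blue to get BBBRBRBRRB; options L={ 0, 1, 2, 5/2, 21/8, 169/64 } R={ 85/32, 43/16, 11/4, 3 } ⇒ 339/128
step 11: add Red to get BBBRBRBRRBR; options L={ 0, 1, 2, 5/2, 21/8, 169/64 } R={ 339/128, 85/32, 43/16, 11/4, 3 } ⇒ 677/256
step 12: add Red to get BBBRBRBRRBRR; options L={ 0, 1, 2, 5/2, 21/8, 169/64 } R={ 677/256, 339/128, 85/32, 43/16, 11/4, 3 } ⇒ 1353/512
step 13: add Blue to get BBBRBRBRRBRRB; options L={ 0, 1, 2, 5/2, 21/8, 169/64, 1353/512 } R={ 677/256, 339/128, 85/32, 43/16, 11/4, 3 } ⇒ 2707/1024
step 14: add Red to get BBBRBRBRRBRRBR; options L={ 0, 1, 2, 5/2, 21/8, 169/64, 1353/512 } R={ 2707/1024, 677/256, 339/128, 85/32, 43/16, 11/4, 3 } ⇒ 5413/2048
step 15: add Red to get BBBRBRBRRBRRBRR; options L={ 0, 1, 2, 5/2, 21/8, 169/64, 1353/512 } R={ 5413/2048, 2707/1024, 677/256, 339/128, 85/32, 43/16, 11/4, 3 } ⇒ 10825/4096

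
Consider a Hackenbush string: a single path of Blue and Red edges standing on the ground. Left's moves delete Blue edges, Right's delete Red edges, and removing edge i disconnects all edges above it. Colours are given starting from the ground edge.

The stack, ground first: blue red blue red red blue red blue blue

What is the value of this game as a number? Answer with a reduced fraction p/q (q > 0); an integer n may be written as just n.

step 1: add blue to get b; options L={ 0 } R={ · } — 1
step 2: add red to get br; options L={ 0 } R={ 1 } — 1/2
step 3: add blue to get brb; options L={ 0; 1/2 } R={ 1 } — 3/4
step 4: add red to get brbr; options L={ 0; 1/2 } R={ 3/4; 1 } — 5/8
step 5: add red to get brbrr; options L={ 0; 1/2 } R={ 5/8; 3/4; 1 } — 9/16
step 6: add blue to get brbrrb; options L={ 0; 1/2; 9/16 } R={ 5/8; 3/4; 1 } — 19/32
step 7: add red to get brbrrbr; options L={ 0; 1/2; 9/16 } R={ 19/32; 5/8; 3/4; 1 } — 37/64
step 8: add blue to get brbrrbrb; options L={ 0; 1/2; 9/16; 37/64 } R={ 19/32; 5/8; 3/4; 1 } — 75/128
step 9: add blue to get brbrrbrbb; options L={ 0; 1/2; 9/16; 37/64; 75/128 } R={ 19/32; 5/8; 3/4; 1 } — 151/256

151/256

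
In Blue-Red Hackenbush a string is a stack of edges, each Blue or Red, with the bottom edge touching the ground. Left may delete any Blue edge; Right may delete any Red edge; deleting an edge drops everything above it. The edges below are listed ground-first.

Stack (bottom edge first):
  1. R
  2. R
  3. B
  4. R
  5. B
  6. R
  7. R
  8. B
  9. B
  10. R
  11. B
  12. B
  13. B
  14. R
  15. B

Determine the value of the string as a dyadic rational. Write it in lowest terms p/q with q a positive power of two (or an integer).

-13893/8192

Prefix values for R R B R B R R B B R B B B R B via {L|R} + simplicity:
R: Left { — }, Right { 0 } = simplest -1
RR: Left { — }, Right { -1, 0 } = simplest -2
RRB: Left { -2 }, Right { -1, 0 } = simplest -3/2
RRBR: Left { -2 }, Right { -3/2, -1, 0 } = simplest -7/4
RRBRB: Left { -2, -7/4 }, Right { -3/2, -1, 0 } = simplest -13/8
RRBRBR: Left { -2, -7/4 }, Right { -13/8, -3/2, -1, 0 } = simplest -27/16
RRBRBRR: Left { -2, -7/4 }, Right { -27/16, -13/8, -3/2, -1, 0 } = simplest -55/32
RRBRBRRB: Left { -2, -7/4, -55/32 }, Right { -27/16, -13/8, -3/2, -1, 0 } = simplest -109/64
RRBRBRRBB: Left { -2, -7/4, -55/32, -109/64 }, Right { -27/16, -13/8, -3/2, -1, 0 } = simplest -217/128
RRBRBRRBBR: Left { -2, -7/4, -55/32, -109/64 }, Right { -217/128, -27/16, -13/8, -3/2, -1, 0 } = simplest -435/256
RRBRBRRBBRB: Left { -2, -7/4, -55/32, -109/64, -435/256 }, Right { -217/128, -27/16, -13/8, -3/2, -1, 0 } = simplest -869/512
RRBRBRRBBRBB: Left { -2, -7/4, -55/32, -109/64, -435/256, -869/512 }, Right { -217/128, -27/16, -13/8, -3/2, -1, 0 } = simplest -1737/1024
RRBRBRRBBRBBB: Left { -2, -7/4, -55/32, -109/64, -435/256, -869/512, -1737/1024 }, Right { -217/128, -27/16, -13/8, -3/2, -1, 0 } = simplest -3473/2048
RRBRBRRBBRBBBR: Left { -2, -7/4, -55/32, -109/64, -435/256, -869/512, -1737/1024 }, Right { -3473/2048, -217/128, -27/16, -13/8, -3/2, -1, 0 } = simplest -6947/4096
RRBRBRRBBRBBBRB: Left { -2, -7/4, -55/32, -109/64, -435/256, -869/512, -1737/1024, -6947/4096 }, Right { -3473/2048, -217/128, -27/16, -13/8, -3/2, -1, 0 } = simplest -13893/8192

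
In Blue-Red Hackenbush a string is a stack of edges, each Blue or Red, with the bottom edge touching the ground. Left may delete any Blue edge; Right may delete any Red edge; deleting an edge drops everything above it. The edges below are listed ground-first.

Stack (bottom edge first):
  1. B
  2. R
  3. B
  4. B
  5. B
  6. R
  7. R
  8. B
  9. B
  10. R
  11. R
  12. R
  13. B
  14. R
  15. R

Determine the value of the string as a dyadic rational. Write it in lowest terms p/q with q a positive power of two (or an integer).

14729/16384

Build G(s[:k]) for k = 1..15, string s = B R B B B R R B B R R R B R R.
edge 1 of 15 (B): { 0 | · } ⇒ 1
edge 2 of 15 (R): { 0 | 1 } ⇒ 1/2
edge 3 of 15 (B): { 0,1/2 | 1 } ⇒ 3/4
edge 4 of 15 (B): { 0,1/2,3/4 | 1 } ⇒ 7/8
edge 5 of 15 (B): { 0,1/2,3/4,7/8 | 1 } ⇒ 15/16
edge 6 of 15 (R): { 0,1/2,3/4,7/8 | 15/16,1 } ⇒ 29/32
edge 7 of 15 (R): { 0,1/2,3/4,7/8 | 29/32,15/16,1 } ⇒ 57/64
edge 8 of 15 (B): { 0,1/2,3/4,7/8,57/64 | 29/32,15/16,1 } ⇒ 115/128
edge 9 of 15 (B): { 0,1/2,3/4,7/8,57/64,115/128 | 29/32,15/16,1 } ⇒ 231/256
edge 10 of 15 (R): { 0,1/2,3/4,7/8,57/64,115/128 | 231/256,29/32,15/16,1 } ⇒ 461/512
edge 11 of 15 (R): { 0,1/2,3/4,7/8,57/64,115/128 | 461/512,231/256,29/32,15/16,1 } ⇒ 921/1024
edge 12 of 15 (R): { 0,1/2,3/4,7/8,57/64,115/128 | 921/1024,461/512,231/256,29/32,15/16,1 } ⇒ 1841/2048
edge 13 of 15 (B): { 0,1/2,3/4,7/8,57/64,115/128,1841/2048 | 921/1024,461/512,231/256,29/32,15/16,1 } ⇒ 3683/4096
edge 14 of 15 (R): { 0,1/2,3/4,7/8,57/64,115/128,1841/2048 | 3683/4096,921/1024,461/512,231/256,29/32,15/16,1 } ⇒ 7365/8192
edge 15 of 15 (R): { 0,1/2,3/4,7/8,57/64,115/128,1841/2048 | 7365/8192,3683/4096,921/1024,461/512,231/256,29/32,15/16,1 } ⇒ 14729/16384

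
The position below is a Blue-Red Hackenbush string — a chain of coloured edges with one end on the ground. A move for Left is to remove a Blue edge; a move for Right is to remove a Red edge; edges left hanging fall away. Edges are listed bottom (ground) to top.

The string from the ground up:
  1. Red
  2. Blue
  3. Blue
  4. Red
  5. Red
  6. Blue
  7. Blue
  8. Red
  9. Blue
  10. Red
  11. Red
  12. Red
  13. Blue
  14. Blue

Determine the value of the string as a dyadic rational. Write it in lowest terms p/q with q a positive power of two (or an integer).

-3257/8192

Recurse on prefixes of the 14-edge string Red Blue Blue Red Red Blue Blue Red Blue Red Red Red Blue Blue:
R: Left {  }, Right { 0 } => simplest -1
RB: Left { -1 }, Right { 0 } => simplest -1/2
RBB: Left { -1 -1/2 }, Right { 0 } => simplest -1/4
RBBR: Left { -1 -1/2 }, Right { -1/4 0 } => simplest -3/8
RBBRR: Left { -1 -1/2 }, Right { -3/8 -1/4 0 } => simplest -7/16
RBBRRB: Left { -1 -1/2 -7/16 }, Right { -3/8 -1/4 0 } => simplest -13/32
RBBRRBB: Left { -1 -1/2 -7/16 -13/32 }, Right { -3/8 -1/4 0 } => simplest -25/64
RBBRRBBR: Left { -1 -1/2 -7/16 -13/32 }, Right { -25/64 -3/8 -1/4 0 } => simplest -51/128
RBBRRBBRB: Left { -1 -1/2 -7/16 -13/32 -51/128 }, Right { -25/64 -3/8 -1/4 0 } => simplest -101/256
RBBRRBBRBR: Left { -1 -1/2 -7/16 -13/32 -51/128 }, Right { -101/256 -25/64 -3/8 -1/4 0 } => simplest -203/512
RBBRRBBRBRR: Left { -1 -1/2 -7/16 -13/32 -51/128 }, Right { -203/512 -101/256 -25/64 -3/8 -1/4 0 } => simplest -407/1024
RBBRRBBRBRRR: Left { -1 -1/2 -7/16 -13/32 -51/128 }, Right { -407/1024 -203/512 -101/256 -25/64 -3/8 -1/4 0 } => simplest -815/2048
RBBRRBBRBRRRB: Left { -1 -1/2 -7/16 -13/32 -51/128 -815/2048 }, Right { -407/1024 -203/512 -101/256 -25/64 -3/8 -1/4 0 } => simplest -1629/4096
RBBRRBBRBRRRBB: Left { -1 -1/2 -7/16 -13/32 -51/128 -815/2048 -1629/4096 }, Right { -407/1024 -203/512 -101/256 -25/64 -3/8 -1/4 0 } => simplest -3257/8192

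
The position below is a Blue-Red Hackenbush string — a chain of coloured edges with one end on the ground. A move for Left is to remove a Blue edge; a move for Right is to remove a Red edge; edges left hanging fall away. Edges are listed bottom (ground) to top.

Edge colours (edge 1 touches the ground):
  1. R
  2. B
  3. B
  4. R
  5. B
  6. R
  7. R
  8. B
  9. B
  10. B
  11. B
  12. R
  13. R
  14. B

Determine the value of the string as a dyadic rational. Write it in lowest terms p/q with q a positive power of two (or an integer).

-2829/8192

Recurse on prefixes of the 14-edge string R B B R B R R B B B B R R B:
edge 1 of 14 (R): { — | 0 } so -1
edge 2 of 14 (B): { -1 | 0 } so -1/2
edge 3 of 14 (B): { -1,-1/2 | 0 } so -1/4
edge 4 of 14 (R): { -1,-1/2 | -1/4,0 } so -3/8
edge 5 of 14 (B): { -1,-1/2,-3/8 | -1/4,0 } so -5/16
edge 6 of 14 (R): { -1,-1/2,-3/8 | -5/16,-1/4,0 } so -11/32
edge 7 of 14 (R): { -1,-1/2,-3/8 | -11/32,-5/16,-1/4,0 } so -23/64
edge 8 of 14 (B): { -1,-1/2,-3/8,-23/64 | -11/32,-5/16,-1/4,0 } so -45/128
edge 9 of 14 (B): { -1,-1/2,-3/8,-23/64,-45/128 | -11/32,-5/16,-1/4,0 } so -89/256
edge 10 of 14 (B): { -1,-1/2,-3/8,-23/64,-45/128,-89/256 | -11/32,-5/16,-1/4,0 } so -177/512
edge 11 of 14 (B): { -1,-1/2,-3/8,-23/64,-45/128,-89/256,-177/512 | -11/32,-5/16,-1/4,0 } so -353/1024
edge 12 of 14 (R): { -1,-1/2,-3/8,-23/64,-45/128,-89/256,-177/512 | -353/1024,-11/32,-5/16,-1/4,0 } so -707/2048
edge 13 of 14 (R): { -1,-1/2,-3/8,-23/64,-45/128,-89/256,-177/512 | -707/2048,-353/1024,-11/32,-5/16,-1/4,0 } so -1415/4096
edge 14 of 14 (B): { -1,-1/2,-3/8,-23/64,-45/128,-89/256,-177/512,-1415/4096 | -707/2048,-353/1024,-11/32,-5/16,-1/4,0 } so -2829/8192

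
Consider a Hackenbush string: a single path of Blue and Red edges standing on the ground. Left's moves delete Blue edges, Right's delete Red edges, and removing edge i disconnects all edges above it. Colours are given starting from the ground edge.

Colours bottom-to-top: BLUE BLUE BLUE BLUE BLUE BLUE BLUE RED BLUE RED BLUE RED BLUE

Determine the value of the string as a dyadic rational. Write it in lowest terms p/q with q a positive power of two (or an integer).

Prefix values for BLUE BLUE BLUE BLUE BLUE BLUE BLUE RED BLUE RED BLUE RED BLUE via {L|R} + simplicity:
edge 1 of 13 (BLUE): { 0 | — } -> 1
edge 2 of 13 (BLUE): { 0; 1 | — } -> 2
edge 3 of 13 (BLUE): { 0; 1; 2 | — } -> 3
edge 4 of 13 (BLUE): { 0; 1; 2; 3 | — } -> 4
edge 5 of 13 (BLUE): { 0; 1; 2; 3; 4 | — } -> 5
edge 6 of 13 (BLUE): { 0; 1; 2; 3; 4; 5 | — } -> 6
edge 7 of 13 (BLUE): { 0; 1; 2; 3; 4; 5; 6 | — } -> 7
edge 8 of 13 (RED): { 0; 1; 2; 3; 4; 5; 6 | 7 } -> 13/2
edge 9 of 13 (BLUE): { 0; 1; 2; 3; 4; 5; 6; 13/2 | 7 } -> 27/4
edge 10 of 13 (RED): { 0; 1; 2; 3; 4; 5; 6; 13/2 | 27/4; 7 } -> 53/8
edge 11 of 13 (BLUE): { 0; 1; 2; 3; 4; 5; 6; 13/2; 53/8 | 27/4; 7 } -> 107/16
edge 12 of 13 (RED): { 0; 1; 2; 3; 4; 5; 6; 13/2; 53/8 | 107/16; 27/4; 7 } -> 213/32
edge 13 of 13 (BLUE): { 0; 1; 2; 3; 4; 5; 6; 13/2; 53/8; 213/32 | 107/16; 27/4; 7 } -> 427/64

427/64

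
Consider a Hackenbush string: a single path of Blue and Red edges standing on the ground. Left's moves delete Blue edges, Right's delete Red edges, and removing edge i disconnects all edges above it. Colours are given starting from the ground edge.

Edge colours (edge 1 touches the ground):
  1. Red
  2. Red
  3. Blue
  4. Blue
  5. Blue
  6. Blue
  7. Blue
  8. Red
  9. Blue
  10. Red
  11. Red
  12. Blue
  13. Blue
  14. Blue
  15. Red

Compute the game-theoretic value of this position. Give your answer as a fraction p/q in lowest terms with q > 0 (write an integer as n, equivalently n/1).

R: Left { none }, Right { 0 } → simplest -1
RR: Left { none }, Right { -1, 0 } → simplest -2
RRB: Left { -2 }, Right { -1, 0 } → simplest -3/2
RRBB: Left { -2, -3/2 }, Right { -1, 0 } → simplest -5/4
RRBBB: Left { -2, -3/2, -5/4 }, Right { -1, 0 } → simplest -9/8
RRBBBB: Left { -2, -3/2, -5/4, -9/8 }, Right { -1, 0 } → simplest -17/16
RRBBBBB: Left { -2, -3/2, -5/4, -9/8, -17/16 }, Right { -1, 0 } → simplest -33/32
RRBBBBBR: Left { -2, -3/2, -5/4, -9/8, -17/16 }, Right { -33/32, -1, 0 } → simplest -67/64
RRBBBBBRB: Left { -2, -3/2, -5/4, -9/8, -17/16, -67/64 }, Right { -33/32, -1, 0 } → simplest -133/128
RRBBBBBRBR: Left { -2, -3/2, -5/4, -9/8, -17/16, -67/64 }, Right { -133/128, -33/32, -1, 0 } → simplest -267/256
RRBBBBBRBRR: Left { -2, -3/2, -5/4, -9/8, -17/16, -67/64 }, Right { -267/256, -133/128, -33/32, -1, 0 } → simplest -535/512
RRBBBBBRBRRB: Left { -2, -3/2, -5/4, -9/8, -17/16, -67/64, -535/512 }, Right { -267/256, -133/128, -33/32, -1, 0 } → simplest -1069/1024
RRBBBBBRBRRBB: Left { -2, -3/2, -5/4, -9/8, -17/16, -67/64, -535/512, -1069/1024 }, Right { -267/256, -133/128, -33/32, -1, 0 } → simplest -2137/2048
RRBBBBBRBRRBBB: Left { -2, -3/2, -5/4, -9/8, -17/16, -67/64, -535/512, -1069/1024, -2137/2048 }, Right { -267/256, -133/128, -33/32, -1, 0 } → simplest -4273/4096
RRBBBBBRBRRBBBR: Left { -2, -3/2, -5/4, -9/8, -17/16, -67/64, -535/512, -1069/1024, -2137/2048 }, Right { -4273/4096, -267/256, -133/128, -33/32, -1, 0 } → simplest -8547/8192

-8547/8192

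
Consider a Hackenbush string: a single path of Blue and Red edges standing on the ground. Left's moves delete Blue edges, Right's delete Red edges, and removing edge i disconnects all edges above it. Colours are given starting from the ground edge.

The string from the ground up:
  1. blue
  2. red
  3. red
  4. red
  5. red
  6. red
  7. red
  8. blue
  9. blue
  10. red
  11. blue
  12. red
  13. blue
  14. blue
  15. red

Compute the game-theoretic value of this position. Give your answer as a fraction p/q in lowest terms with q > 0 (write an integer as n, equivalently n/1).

Prefix values for blue red red red red red red blue blue red blue red blue blue red via {L|R} + simplicity:
b: Left { 0 }, Right { (no moves) } — simplest 1
br: Left { 0 }, Right { 1 } — simplest 1/2
brr: Left { 0 }, Right { 1/2 1 } — simplest 1/4
brrr: Left { 0 }, Right { 1/4 1/2 1 } — simplest 1/8
brrrr: Left { 0 }, Right { 1/8 1/4 1/2 1 } — simplest 1/16
brrrrr: Left { 0 }, Right { 1/16 1/8 1/4 1/2 1 } — simplest 1/32
brrrrrr: Left { 0 }, Right { 1/32 1/16 1/8 1/4 1/2 1 } — simplest 1/64
brrrrrrb: Left { 0 1/64 }, Right { 1/32 1/16 1/8 1/4 1/2 1 } — simplest 3/128
brrrrrrbb: Left { 0 1/64 3/128 }, Right { 1/32 1/16 1/8 1/4 1/2 1 } — simplest 7/256
brrrrrrbbr: Left { 0 1/64 3/128 }, Right { 7/256 1/32 1/16 1/8 1/4 1/2 1 } — simplest 13/512
brrrrrrbbrb: Left { 0 1/64 3/128 13/512 }, Right { 7/256 1/32 1/16 1/8 1/4 1/2 1 } — simplest 27/1024
brrrrrrbbrbr: Left { 0 1/64 3/128 13/512 }, Right { 27/1024 7/256 1/32 1/16 1/8 1/4 1/2 1 } — simplest 53/2048
brrrrrrbbrbrb: Left { 0 1/64 3/128 13/512 53/2048 }, Right { 27/1024 7/256 1/32 1/16 1/8 1/4 1/2 1 } — simplest 107/4096
brrrrrrbbrbrbb: Left { 0 1/64 3/128 13/512 53/2048 107/4096 }, Right { 27/1024 7/256 1/32 1/16 1/8 1/4 1/2 1 } — simplest 215/8192
brrrrrrbbrbrbbr: Left { 0 1/64 3/128 13/512 53/2048 107/4096 }, Right { 215/8192 27/1024 7/256 1/32 1/16 1/8 1/4 1/2 1 } — simplest 429/16384

429/16384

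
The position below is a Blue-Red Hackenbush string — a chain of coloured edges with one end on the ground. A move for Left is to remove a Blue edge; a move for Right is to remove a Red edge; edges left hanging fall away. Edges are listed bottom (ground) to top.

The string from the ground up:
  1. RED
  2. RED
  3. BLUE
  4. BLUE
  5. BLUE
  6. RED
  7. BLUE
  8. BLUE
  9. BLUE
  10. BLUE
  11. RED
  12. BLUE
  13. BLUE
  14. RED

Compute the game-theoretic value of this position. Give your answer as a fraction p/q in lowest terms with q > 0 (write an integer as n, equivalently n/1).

-4627/4096

Recurse on prefixes of the 14-edge string RED RED BLUE BLUE BLUE RED BLUE BLUE BLUE BLUE RED BLUE BLUE RED:
1 of 14 · R · max L −∞ · min R 0 gives -1
2 of 14 · RR · max L −∞ · min R -1 gives -2
3 of 14 · RRB · max L -2 · min R -1 gives -3/2
4 of 14 · RRBB · max L -3/2 · min R -1 gives -5/4
5 of 14 · RRBBB · max L -5/4 · min R -1 gives -9/8
6 of 14 · RRBBBR · max L -5/4 · min R -9/8 gives -19/16
7 of 14 · RRBBBRB · max L -19/16 · min R -9/8 gives -37/32
8 of 14 · RRBBBRBB · max L -37/32 · min R -9/8 gives -73/64
9 of 14 · RRBBBRBBB · max L -73/64 · min R -9/8 gives -145/128
10 of 14 · RRBBBRBBBB · max L -145/128 · min R -9/8 gives -289/256
11 of 14 · RRBBBRBBBBR · max L -145/128 · min R -289/256 gives -579/512
12 of 14 · RRBBBRBBBBRB · max L -579/512 · min R -289/256 gives -1157/1024
13 of 14 · RRBBBRBBBBRBB · max L -1157/1024 · min R -289/256 gives -2313/2048
14 of 14 · RRBBBRBBBBRBBR · max L -1157/1024 · min R -2313/2048 gives -4627/4096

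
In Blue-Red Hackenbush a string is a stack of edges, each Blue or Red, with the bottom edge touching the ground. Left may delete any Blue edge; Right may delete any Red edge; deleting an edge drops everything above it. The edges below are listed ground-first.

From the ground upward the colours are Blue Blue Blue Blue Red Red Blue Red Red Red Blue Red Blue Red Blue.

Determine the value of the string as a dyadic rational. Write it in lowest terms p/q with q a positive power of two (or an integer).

6699/2048

Recurse on prefixes of the 15-edge string Blue Blue Blue Blue Red Red Blue Red Red Red Blue Red Blue Red Blue:
val_1 [B]  L=[0]  R=[·]  — 1
val_2 [BB]  L=[0; 1]  R=[·]  — 2
val_3 [BBB]  L=[0; 1; 2]  R=[·]  — 3
val_4 [BBBB]  L=[0; 1; 2; 3]  R=[·]  — 4
val_5 [BBBBR]  L=[0; 1; 2; 3]  R=[4]  — 7/2
val_6 [BBBBRR]  L=[0; 1; 2; 3]  R=[7/2; 4]  — 13/4
val_7 [BBBBRRB]  L=[0; 1; 2; 3; 13/4]  R=[7/2; 4]  — 27/8
val_8 [BBBBRRBR]  L=[0; 1; 2; 3; 13/4]  R=[27/8; 7/2; 4]  — 53/16
val_9 [BBBBRRBRR]  L=[0; 1; 2; 3; 13/4]  R=[53/16; 27/8; 7/2; 4]  — 105/32
val_10 [BBBBRRBRRR]  L=[0; 1; 2; 3; 13/4]  R=[105/32; 53/16; 27/8; 7/2; 4]  — 209/64
val_11 [BBBBRRBRRRB]  L=[0; 1; 2; 3; 13/4; 209/64]  R=[105/32; 53/16; 27/8; 7/2; 4]  — 419/128
val_12 [BBBBRRBRRRBR]  L=[0; 1; 2; 3; 13/4; 209/64]  R=[419/128; 105/32; 53/16; 27/8; 7/2; 4]  — 837/256
val_13 [BBBBRRBRRRBRB]  L=[0; 1; 2; 3; 13/4; 209/64; 837/256]  R=[419/128; 105/32; 53/16; 27/8; 7/2; 4]  — 1675/512
val_14 [BBBBRRBRRRBRBR]  L=[0; 1; 2; 3; 13/4; 209/64; 837/256]  R=[1675/512; 419/128; 105/32; 53/16; 27/8; 7/2; 4]  — 3349/1024
val_15 [BBBBRRBRRRBRBRB]  L=[0; 1; 2; 3; 13/4; 209/64; 837/256; 3349/1024]  R=[1675/512; 419/128; 105/32; 53/16; 27/8; 7/2; 4]  — 6699/2048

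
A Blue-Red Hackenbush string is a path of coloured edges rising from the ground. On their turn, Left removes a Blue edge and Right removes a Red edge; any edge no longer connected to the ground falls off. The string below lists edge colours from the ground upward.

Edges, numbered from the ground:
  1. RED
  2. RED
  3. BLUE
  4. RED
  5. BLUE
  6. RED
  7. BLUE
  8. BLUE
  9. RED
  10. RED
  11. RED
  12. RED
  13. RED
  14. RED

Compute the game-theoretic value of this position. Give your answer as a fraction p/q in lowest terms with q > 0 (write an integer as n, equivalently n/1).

step 1: add RED to get R; options L={ · } R={ 0 } ⇒ -1
step 2: add RED to get RR; options L={ · } R={ -1, 0 } ⇒ -2
step 3: add BLUE to get RRB; options L={ -2 } R={ -1, 0 } ⇒ -3/2
step 4: add RED to get RRBR; options L={ -2 } R={ -3/2, -1, 0 } ⇒ -7/4
step 5: add BLUE to get RRBRB; options L={ -2, -7/4 } R={ -3/2, -1, 0 } ⇒ -13/8
step 6: add RED to get RRBRBR; options L={ -2, -7/4 } R={ -13/8, -3/2, -1, 0 } ⇒ -27/16
step 7: add BLUE to get RRBRBRB; options L={ -2, -7/4, -27/16 } R={ -13/8, -3/2, -1, 0 } ⇒ -53/32
step 8: add BLUE to get RRBRBRBB; options L={ -2, -7/4, -27/16, -53/32 } R={ -13/8, -3/2, -1, 0 } ⇒ -105/64
step 9: add RED to get RRBRBRBBR; options L={ -2, -7/4, -27/16, -53/32 } R={ -105/64, -13/8, -3/2, -1, 0 } ⇒ -211/128
step 10: add RED to get RRBRBRBBRR; options L={ -2, -7/4, -27/16, -53/32 } R={ -211/128, -105/64, -13/8, -3/2, -1, 0 } ⇒ -423/256
step 11: add RED to get RRBRBRBBRRR; options L={ -2, -7/4, -27/16, -53/32 } R={ -423/256, -211/128, -105/64, -13/8, -3/2, -1, 0 } ⇒ -847/512
step 12: add RED to get RRBRBRBBRRRR; options L={ -2, -7/4, -27/16, -53/32 } R={ -847/512, -423/256, -211/128, -105/64, -13/8, -3/2, -1, 0 } ⇒ -1695/1024
step 13: add RED to get RRBRBRBBRRRRR; options L={ -2, -7/4, -27/16, -53/32 } R={ -1695/1024, -847/512, -423/256, -211/128, -105/64, -13/8, -3/2, -1, 0 } ⇒ -3391/2048
step 14: add RED to get RRBRBRBBRRRRRR; options L={ -2, -7/4, -27/16, -53/32 } R={ -3391/2048, -1695/1024, -847/512, -423/256, -211/128, -105/64, -13/8, -3/2, -1, 0 } ⇒ -6783/4096

-6783/4096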